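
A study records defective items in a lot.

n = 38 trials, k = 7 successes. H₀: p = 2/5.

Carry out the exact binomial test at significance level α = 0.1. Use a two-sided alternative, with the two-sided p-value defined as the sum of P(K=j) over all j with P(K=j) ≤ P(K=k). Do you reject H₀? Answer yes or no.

Exact binomial: n=38, k=7, p₀=2/5=0.4000
P(X=j) = C(n,j)·p₀^j·(1−p₀)^(n−j); p = Σ P(X=j) over j with P(X=j) ≤ P(X=7)
p-value (two-sided) = 0.00725
At α=0.1: p < α → reject H₀

reject H₀: yes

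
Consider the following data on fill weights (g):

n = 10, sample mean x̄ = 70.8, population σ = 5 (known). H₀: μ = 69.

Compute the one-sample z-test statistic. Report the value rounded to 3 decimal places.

test statistic = 1.138

SE = σ/√n = 5/√10 = 1.5811
z = (x̄−μ₀)/SE = (70.8−69)/1.5811 = 1.1384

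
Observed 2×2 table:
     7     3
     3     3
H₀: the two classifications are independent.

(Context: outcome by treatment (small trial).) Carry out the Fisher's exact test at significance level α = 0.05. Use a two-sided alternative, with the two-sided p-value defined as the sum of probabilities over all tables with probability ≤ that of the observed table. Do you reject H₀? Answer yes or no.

Margins: r₁=10, r₂=6, c₁=10, c₂=6, n=16
p_obs = C(10,7)·C(6,3)/C(16,10); sum pmf over tables with pmf ≤ p_obs
p-value (two-sided) = 0.60664
At α=0.05: p ≥ α → fail to reject H₀

reject H₀: no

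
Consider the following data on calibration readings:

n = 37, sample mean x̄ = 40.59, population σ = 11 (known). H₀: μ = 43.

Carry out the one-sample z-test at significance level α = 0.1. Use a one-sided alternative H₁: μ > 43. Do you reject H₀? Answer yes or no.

SE = σ/√n = 11/√37 = 1.8084
z = (x̄−μ₀)/SE = (40.59−43)/1.8084 = -1.3327
p-value (one-sided, H₁ greater) = 0.90868
At α=0.1: p ≥ α → fail to reject H₀

reject H₀: no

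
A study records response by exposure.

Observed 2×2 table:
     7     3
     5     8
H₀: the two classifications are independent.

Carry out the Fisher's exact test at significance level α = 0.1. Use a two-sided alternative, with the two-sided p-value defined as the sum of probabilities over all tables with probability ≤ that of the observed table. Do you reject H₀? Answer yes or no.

Margins: r₁=10, r₂=13, c₁=12, c₂=11, n=23
p_obs = C(10,7)·C(13,5)/C(23,12); sum pmf over tables with pmf ≤ p_obs
p-value (two-sided) = 0.21376
At α=0.1: p ≥ α → fail to reject H₀

reject H₀: no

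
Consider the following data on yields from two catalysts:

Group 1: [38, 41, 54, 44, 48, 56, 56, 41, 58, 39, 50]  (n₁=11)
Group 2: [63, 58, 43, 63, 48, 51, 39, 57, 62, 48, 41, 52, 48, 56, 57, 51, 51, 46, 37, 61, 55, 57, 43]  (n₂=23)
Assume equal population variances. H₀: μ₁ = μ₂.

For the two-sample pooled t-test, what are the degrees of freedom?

degrees of freedom = 32

df = n₁ + n₂ − 2 = 11 + 23 − 2 = 32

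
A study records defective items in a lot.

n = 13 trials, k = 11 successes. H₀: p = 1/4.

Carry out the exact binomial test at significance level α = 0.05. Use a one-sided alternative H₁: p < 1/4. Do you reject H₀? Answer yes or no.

reject H₀: no

Exact binomial: n=13, k=11, p₀=1/4=0.2500
P(X≤11) from Σ C(n,i)·p₀^i·(1−p₀)^(n−i)
p-value (one-sided, H₁ less) = 1.00000
At α=0.05: p ≥ α → fail to reject H₀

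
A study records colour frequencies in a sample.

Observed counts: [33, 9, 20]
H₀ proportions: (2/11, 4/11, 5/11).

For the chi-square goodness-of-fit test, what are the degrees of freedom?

degrees of freedom = 2

df = k − 1 = 3 − 1 = 2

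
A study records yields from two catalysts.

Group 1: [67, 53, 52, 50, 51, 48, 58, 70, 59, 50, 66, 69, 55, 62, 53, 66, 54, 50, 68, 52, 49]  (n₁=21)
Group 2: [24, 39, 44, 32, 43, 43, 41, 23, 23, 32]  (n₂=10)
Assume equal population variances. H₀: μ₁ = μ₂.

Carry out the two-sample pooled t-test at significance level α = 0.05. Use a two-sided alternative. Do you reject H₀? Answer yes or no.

x̄₁=57.238, s₁=7.576, n₁=21
x̄₂=34.400, s₂=8.720, n₂=10
s_p² = [20·7.576² + 9·8.720²]/29 = 63.1796
SE = √(s_p²·(1/21+1/10)) = 3.0539
t = (57.238−34.400)/3.0539 = 7.4783
df = 29
p-value (two-sided) = 0.00000
At α=0.05: p < α → reject H₀

reject H₀: yes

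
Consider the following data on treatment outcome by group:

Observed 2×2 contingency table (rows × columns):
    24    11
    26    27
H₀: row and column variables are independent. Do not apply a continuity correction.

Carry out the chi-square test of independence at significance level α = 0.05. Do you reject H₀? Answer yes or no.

reject H₀: no

Row totals [35, 53], col totals [50, 38], n=88
χ² = (24−19.89)²/19.89 + (11−15.11)²/15.11 + (26−30.11)²/30.11 + (27−22.89)²/22.89 = 3.2719
df = 1
p-value (upper-tail) = 0.07048
At α=0.05: p ≥ α → fail to reject H₀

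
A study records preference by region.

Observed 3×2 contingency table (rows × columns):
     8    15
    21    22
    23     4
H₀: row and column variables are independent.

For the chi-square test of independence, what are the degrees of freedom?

degrees of freedom = 2

df = (r−1)(c−1) = (3−1)·(2−1) = 2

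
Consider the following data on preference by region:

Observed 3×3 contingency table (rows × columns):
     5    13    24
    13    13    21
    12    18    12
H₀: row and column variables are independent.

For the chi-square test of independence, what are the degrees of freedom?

df = (r−1)(c−1) = (3−1)·(3−1) = 4

degrees of freedom = 4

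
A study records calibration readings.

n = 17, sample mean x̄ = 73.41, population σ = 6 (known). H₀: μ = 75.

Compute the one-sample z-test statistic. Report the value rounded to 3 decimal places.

test statistic = -1.093

SE = σ/√n = 6/√17 = 1.4552
z = (x̄−μ₀)/SE = (73.41−75)/1.4552 = -1.0926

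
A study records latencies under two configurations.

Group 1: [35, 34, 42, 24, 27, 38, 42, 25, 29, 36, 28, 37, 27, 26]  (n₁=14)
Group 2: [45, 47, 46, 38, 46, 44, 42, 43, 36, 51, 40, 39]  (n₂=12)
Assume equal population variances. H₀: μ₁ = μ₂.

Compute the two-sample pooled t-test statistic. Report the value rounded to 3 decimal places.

test statistic = -5.089

x̄₁=32.143, s₁=6.286, n₁=14
x̄₂=43.083, s₂=4.295, n₂=12
s_p² = [13·6.286² + 11·4.295²]/24 = 29.8596
SE = √(s_p²·(1/14+1/12)) = 2.1497
t = (32.143−43.083)/2.1497 = -5.0893
df = 24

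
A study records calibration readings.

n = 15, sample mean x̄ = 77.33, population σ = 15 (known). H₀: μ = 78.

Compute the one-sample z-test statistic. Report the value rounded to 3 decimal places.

SE = σ/√n = 15/√15 = 3.8730
z = (x̄−μ₀)/SE = (77.33−78)/3.8730 = -0.1730

test statistic = -0.173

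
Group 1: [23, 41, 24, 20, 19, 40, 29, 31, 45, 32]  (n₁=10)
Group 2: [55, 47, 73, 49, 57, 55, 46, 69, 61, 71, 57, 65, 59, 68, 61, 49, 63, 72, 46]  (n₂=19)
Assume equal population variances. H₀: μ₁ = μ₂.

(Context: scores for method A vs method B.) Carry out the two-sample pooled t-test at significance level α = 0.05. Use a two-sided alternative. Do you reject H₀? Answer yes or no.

reject H₀: yes

x̄₁=30.400, s₁=9.168, n₁=10
x̄₂=59.105, s₂=9.042, n₂=19
s_p² = [9·9.168² + 18·9.042²]/27 = 82.5255
SE = √(s_p²·(1/10+1/19)) = 3.5491
t = (30.400−59.105)/3.5491 = -8.0881
df = 27
p-value (two-sided) = 0.00000
At α=0.05: p < α → reject H₀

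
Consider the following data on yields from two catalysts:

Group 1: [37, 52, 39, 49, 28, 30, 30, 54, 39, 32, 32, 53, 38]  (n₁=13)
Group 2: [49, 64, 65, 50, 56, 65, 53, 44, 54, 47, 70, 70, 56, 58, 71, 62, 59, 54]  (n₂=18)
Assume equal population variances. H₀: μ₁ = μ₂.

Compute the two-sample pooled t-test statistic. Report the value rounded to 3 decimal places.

test statistic = -5.890

x̄₁=39.462, s₁=9.457, n₁=13
x̄₂=58.167, s₂=8.169, n₂=18
s_p² = [12·9.457² + 17·8.169²]/29 = 76.1286
SE = √(s_p²·(1/13+1/18)) = 3.1758
t = (39.462−58.167)/3.1758 = -5.8900
df = 29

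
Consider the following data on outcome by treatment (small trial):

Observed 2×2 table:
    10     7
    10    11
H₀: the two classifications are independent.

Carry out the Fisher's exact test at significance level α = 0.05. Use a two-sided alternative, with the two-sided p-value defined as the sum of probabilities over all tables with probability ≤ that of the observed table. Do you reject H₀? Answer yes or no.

reject H₀: no

Margins: r₁=17, r₂=21, c₁=20, c₂=18, n=38
p_obs = C(17,10)·C(21,10)/C(38,20); sum pmf over tables with pmf ≤ p_obs
p-value (two-sided) = 0.53184
At α=0.05: p ≥ α → fail to reject H₀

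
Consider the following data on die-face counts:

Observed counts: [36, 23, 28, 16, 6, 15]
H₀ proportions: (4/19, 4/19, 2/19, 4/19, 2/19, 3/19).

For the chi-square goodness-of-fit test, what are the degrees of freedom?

degrees of freedom = 5

df = k − 1 = 6 − 1 = 5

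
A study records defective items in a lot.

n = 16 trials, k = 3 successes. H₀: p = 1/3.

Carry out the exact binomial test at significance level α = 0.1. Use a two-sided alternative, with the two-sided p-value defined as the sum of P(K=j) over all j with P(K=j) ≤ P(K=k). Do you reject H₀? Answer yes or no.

Exact binomial: n=16, k=3, p₀=1/3=0.3333
P(X=j) = C(n,j)·p₀^j·(1−p₀)^(n−j); p = Σ P(X=j) over j with P(X=j) ≤ P(X=3)
p-value (two-sided) = 0.29245
At α=0.1: p ≥ α → fail to reject H₀

reject H₀: no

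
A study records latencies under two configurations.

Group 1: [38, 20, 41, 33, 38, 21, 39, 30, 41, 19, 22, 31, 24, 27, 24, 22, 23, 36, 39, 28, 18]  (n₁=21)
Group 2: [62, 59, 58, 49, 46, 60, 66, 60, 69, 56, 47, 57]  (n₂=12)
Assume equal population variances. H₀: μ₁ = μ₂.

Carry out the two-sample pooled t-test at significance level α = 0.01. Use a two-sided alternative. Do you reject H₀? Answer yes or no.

reject H₀: yes

x̄₁=29.238, s₁=7.981, n₁=21
x̄₂=57.417, s₂=7.115, n₂=12
s_p² = [20·7.981² + 11·7.115²]/31 = 59.0557
SE = √(s_p²·(1/21+1/12)) = 2.7809
t = (29.238−57.417)/2.7809 = -10.1328
df = 31
p-value (two-sided) = 0.00000
At α=0.01: p < α → reject H₀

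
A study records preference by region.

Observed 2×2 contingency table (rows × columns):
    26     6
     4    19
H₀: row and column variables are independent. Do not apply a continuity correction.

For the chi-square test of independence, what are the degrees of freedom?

df = (r−1)(c−1) = (2−1)·(2−1) = 1

degrees of freedom = 1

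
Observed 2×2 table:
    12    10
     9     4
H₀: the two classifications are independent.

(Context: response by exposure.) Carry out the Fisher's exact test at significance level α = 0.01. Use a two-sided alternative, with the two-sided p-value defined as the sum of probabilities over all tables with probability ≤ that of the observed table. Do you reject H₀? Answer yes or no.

reject H₀: no

Margins: r₁=22, r₂=13, c₁=21, c₂=14, n=35
p_obs = C(22,12)·C(13,9)/C(35,21); sum pmf over tables with pmf ≤ p_obs
p-value (two-sided) = 0.48753
At α=0.01: p ≥ α → fail to reject H₀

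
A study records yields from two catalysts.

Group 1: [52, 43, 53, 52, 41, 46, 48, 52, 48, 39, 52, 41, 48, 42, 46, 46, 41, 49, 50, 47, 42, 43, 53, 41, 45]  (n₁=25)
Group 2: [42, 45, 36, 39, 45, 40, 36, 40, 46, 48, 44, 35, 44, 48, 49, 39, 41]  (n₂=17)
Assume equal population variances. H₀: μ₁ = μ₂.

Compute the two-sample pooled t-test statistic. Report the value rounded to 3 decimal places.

test statistic = 3.030

x̄₁=46.400, s₁=4.453, n₁=25
x̄₂=42.176, s₂=4.405, n₂=17
s_p² = [24·4.453² + 16·4.405²]/40 = 19.6618
SE = √(s_p²·(1/25+1/17)) = 1.3939
t = (46.400−42.176)/1.3939 = 3.0299
df = 40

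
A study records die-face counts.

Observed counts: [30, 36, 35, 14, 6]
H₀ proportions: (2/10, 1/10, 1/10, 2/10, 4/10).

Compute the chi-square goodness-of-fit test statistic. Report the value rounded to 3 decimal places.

test statistic = 133.380

n = 121; E_i = n·p_i = [24.20, 12.10, 12.10, 24.20, 48.40]
χ² = (30−24.20)²/24.20 + (36−12.10)²/12.10 + (35−12.10)²/12.10 + (14−24.20)²/24.20 + (6−48.40)²/48.40 = 133.3802
df = 4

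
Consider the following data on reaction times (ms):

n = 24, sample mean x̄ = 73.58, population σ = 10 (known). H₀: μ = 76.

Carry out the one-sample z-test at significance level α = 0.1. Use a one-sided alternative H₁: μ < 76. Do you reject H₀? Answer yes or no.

reject H₀: no

SE = σ/√n = 10/√24 = 2.0412
z = (x̄−μ₀)/SE = (73.58−76)/2.0412 = -1.1856
p-value (one-sided, H₁ less) = 0.11790
At α=0.1: p ≥ α → fail to reject H₀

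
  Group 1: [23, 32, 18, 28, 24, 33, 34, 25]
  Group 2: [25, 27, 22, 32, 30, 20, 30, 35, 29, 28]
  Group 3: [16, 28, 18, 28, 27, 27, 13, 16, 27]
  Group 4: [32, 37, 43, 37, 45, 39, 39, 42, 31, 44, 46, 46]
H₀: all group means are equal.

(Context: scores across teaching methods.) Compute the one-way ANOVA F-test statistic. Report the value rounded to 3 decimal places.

test statistic = 21.674

Group means [27.12, 27.80, 22.22, 40.08], grand mean 30.154
SSB = Σnᵢ(x̄ᵢ−x̄)² = 1878.130; SSW = ΣΣ(x−x̄ᵢ)² = 1010.947
MSB = 1878.130/3 = 626.0432; MSW = 1010.947/35 = 28.8842
F = MSB/MSW = 21.6742
df = (3, 35)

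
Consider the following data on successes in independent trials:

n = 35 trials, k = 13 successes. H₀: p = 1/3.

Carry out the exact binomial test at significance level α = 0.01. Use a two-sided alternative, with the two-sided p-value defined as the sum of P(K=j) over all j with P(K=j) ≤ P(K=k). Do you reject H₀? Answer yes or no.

Exact binomial: n=35, k=13, p₀=1/3=0.3333
P(X=j) = C(n,j)·p₀^j·(1−p₀)^(n−j); p = Σ P(X=j) over j with P(X=j) ≤ P(X=13)
p-value (two-sided) = 0.72018
At α=0.01: p ≥ α → fail to reject H₀

reject H₀: no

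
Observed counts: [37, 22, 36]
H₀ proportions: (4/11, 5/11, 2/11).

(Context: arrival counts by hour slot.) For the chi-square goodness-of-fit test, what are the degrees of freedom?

degrees of freedom = 2

df = k − 1 = 3 − 1 = 2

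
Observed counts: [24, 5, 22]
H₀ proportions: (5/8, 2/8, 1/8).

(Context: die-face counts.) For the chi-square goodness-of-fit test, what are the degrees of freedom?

df = k − 1 = 3 − 1 = 2

degrees of freedom = 2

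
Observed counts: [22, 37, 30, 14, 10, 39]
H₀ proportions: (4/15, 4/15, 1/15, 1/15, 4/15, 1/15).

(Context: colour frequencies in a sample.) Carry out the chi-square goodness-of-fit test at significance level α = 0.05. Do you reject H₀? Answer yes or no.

reject H₀: yes

n = 152; E_i = n·p_i = [40.53, 40.53, 10.13, 10.13, 40.53, 10.13]
χ² = (22−40.53)²/40.53 + (37−40.53)²/40.53 + (30−10.13)²/10.13 + (14−10.13)²/10.13 + (10−40.53)²/40.53 + (39−10.13)²/10.13 = 154.4391
df = 5
p-value (upper-tail) = 0.00000
At α=0.05: p < α → reject H₀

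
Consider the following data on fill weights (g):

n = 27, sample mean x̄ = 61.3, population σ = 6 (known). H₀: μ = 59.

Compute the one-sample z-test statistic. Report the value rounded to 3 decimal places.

SE = σ/√n = 6/√27 = 1.1547
z = (x̄−μ₀)/SE = (61.3−59)/1.1547 = 1.9919

test statistic = 1.992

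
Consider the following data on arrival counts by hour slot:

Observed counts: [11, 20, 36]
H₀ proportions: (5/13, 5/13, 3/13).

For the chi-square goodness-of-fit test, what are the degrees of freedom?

degrees of freedom = 2

df = k − 1 = 3 − 1 = 2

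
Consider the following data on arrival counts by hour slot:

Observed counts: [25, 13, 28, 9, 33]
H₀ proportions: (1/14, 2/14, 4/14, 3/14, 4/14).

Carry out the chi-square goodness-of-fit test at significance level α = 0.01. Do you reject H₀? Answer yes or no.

n = 108; E_i = n·p_i = [7.71, 15.43, 30.86, 23.14, 30.86]
χ² = (25−7.71)²/7.71 + (13−15.43)²/15.43 + (28−30.86)²/30.86 + (9−23.14)²/23.14 + (33−30.86)²/30.86 = 48.1713
df = 4
p-value (upper-tail) = 0.00000
At α=0.01: p < α → reject H₀

reject H₀: yes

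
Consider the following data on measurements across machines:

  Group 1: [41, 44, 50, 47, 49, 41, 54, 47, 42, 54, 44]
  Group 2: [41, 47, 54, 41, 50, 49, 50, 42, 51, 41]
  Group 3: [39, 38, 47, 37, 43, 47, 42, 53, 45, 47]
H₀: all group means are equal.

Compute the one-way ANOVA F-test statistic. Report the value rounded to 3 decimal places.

Group means [46.64, 46.60, 43.80], grand mean 45.710
SSB = Σnᵢ(x̄ᵢ−x̄)² = 53.842; SSW = ΣΣ(x−x̄ᵢ)² = 666.545
MSB = 53.842/2 = 26.9208; MSW = 666.545/28 = 23.8052
F = MSB/MSW = 1.1309
df = (2, 28)

test statistic = 1.131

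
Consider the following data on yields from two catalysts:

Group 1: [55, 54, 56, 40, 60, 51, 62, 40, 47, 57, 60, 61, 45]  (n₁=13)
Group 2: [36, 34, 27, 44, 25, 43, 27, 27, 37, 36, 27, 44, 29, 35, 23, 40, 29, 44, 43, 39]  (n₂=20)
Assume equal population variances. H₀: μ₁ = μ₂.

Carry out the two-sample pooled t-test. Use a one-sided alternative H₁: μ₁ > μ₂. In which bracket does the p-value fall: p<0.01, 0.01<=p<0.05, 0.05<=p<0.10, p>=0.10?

x̄₁=52.923, s₁=7.719, n₁=13
x̄₂=34.450, s₂=7.200, n₂=20
s_p² = [12·7.719² + 19·7.200²]/31 = 54.8346
SE = √(s_p²·(1/13+1/20)) = 2.6381
t = (52.923−34.450)/2.6381 = 7.0023
df = 31
p-value (one-sided, H₁ greater) = 0.00000
→ bracket: p<0.01

p-value bracket: p<0.01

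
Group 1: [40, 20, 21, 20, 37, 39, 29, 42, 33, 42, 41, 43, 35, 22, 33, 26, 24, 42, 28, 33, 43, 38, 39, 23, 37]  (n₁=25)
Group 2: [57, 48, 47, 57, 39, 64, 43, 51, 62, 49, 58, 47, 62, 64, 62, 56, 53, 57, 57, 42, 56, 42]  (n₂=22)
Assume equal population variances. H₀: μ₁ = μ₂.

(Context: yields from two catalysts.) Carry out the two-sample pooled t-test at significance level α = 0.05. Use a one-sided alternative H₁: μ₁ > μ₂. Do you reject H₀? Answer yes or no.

x̄₁=33.200, s₁=8.067, n₁=25
x̄₂=53.318, s₂=7.699, n₂=22
s_p² = [24·8.067² + 21·7.699²]/45 = 62.3727
SE = √(s_p²·(1/25+1/22)) = 2.3087
t = (33.200−53.318)/2.3087 = -8.7141
df = 45
p-value (one-sided, H₁ greater) = 1.00000
At α=0.05: p ≥ α → fail to reject H₀

reject H₀: no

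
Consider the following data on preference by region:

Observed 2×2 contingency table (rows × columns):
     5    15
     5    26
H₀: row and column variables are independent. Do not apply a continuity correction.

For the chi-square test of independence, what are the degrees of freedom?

df = (r−1)(c−1) = (2−1)·(2−1) = 1

degrees of freedom = 1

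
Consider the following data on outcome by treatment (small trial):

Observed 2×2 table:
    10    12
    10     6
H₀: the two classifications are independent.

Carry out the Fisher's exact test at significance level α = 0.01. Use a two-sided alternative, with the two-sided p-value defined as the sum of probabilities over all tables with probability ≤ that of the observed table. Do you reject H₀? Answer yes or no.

reject H₀: no

Margins: r₁=22, r₂=16, c₁=20, c₂=18, n=38
p_obs = C(22,10)·C(16,10)/C(38,20); sum pmf over tables with pmf ≤ p_obs
p-value (two-sided) = 0.34234
At α=0.01: p ≥ α → fail to reject H₀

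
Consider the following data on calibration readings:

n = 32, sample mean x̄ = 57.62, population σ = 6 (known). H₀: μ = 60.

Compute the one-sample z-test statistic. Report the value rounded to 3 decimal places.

SE = σ/√n = 6/√32 = 1.0607
z = (x̄−μ₀)/SE = (57.62−60)/1.0607 = -2.2439

test statistic = -2.244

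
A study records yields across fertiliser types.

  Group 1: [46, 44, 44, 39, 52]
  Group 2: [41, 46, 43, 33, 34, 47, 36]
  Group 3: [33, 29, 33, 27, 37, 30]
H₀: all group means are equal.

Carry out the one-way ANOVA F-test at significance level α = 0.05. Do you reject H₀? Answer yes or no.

reject H₀: yes

Group means [45.00, 40.00, 31.50], grand mean 38.556
SSB = Σnᵢ(x̄ᵢ−x̄)² = 520.944; SSW = ΣΣ(x−x̄ᵢ)² = 347.500
MSB = 520.944/2 = 260.4722; MSW = 347.500/15 = 23.1667
F = MSB/MSW = 11.2434
df = (2, 15)
p-value (upper-tail) = 0.00104
At α=0.05: p < α → reject H₀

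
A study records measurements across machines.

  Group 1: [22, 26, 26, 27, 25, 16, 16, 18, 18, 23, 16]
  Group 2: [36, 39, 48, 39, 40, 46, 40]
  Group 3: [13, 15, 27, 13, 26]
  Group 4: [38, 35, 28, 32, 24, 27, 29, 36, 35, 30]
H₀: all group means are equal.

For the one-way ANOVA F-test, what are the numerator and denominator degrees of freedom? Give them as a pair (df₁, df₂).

k = 4 groups, N = 33 total
df = (k−1, N−k) = (4−1, 33−4) = (3, 29)

degrees of freedom = [3, 29]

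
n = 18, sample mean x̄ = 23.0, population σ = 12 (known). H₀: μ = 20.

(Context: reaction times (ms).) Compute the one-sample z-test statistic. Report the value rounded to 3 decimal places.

SE = σ/√n = 12/√18 = 2.8284
z = (x̄−μ₀)/SE = (23.0−20)/2.8284 = 1.0607

test statistic = 1.061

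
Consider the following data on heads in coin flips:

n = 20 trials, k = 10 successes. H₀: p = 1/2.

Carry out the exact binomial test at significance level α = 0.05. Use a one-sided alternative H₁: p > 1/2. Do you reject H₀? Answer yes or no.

Exact binomial: n=20, k=10, p₀=1/2=0.5000
P(X≥10) from Σ C(n,i)·p₀^i·(1−p₀)^(n−i)
p-value (one-sided, H₁ greater) = 0.58810
At α=0.05: p ≥ α → fail to reject H₀

reject H₀: no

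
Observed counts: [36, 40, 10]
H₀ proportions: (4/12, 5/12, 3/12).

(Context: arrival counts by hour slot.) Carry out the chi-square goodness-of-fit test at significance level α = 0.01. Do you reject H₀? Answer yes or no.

reject H₀: no

n = 86; E_i = n·p_i = [28.67, 35.83, 21.50]
χ² = (36−28.67)²/28.67 + (40−35.83)²/35.83 + (10−21.50)²/21.50 = 8.5116
df = 2
p-value (upper-tail) = 0.01418
At α=0.01: p ≥ α → fail to reject H₀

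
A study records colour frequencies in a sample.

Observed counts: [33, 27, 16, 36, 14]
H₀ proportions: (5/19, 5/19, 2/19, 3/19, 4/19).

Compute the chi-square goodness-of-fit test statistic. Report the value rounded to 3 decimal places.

n = 126; E_i = n·p_i = [33.16, 33.16, 13.26, 19.89, 26.53]
χ² = (33−33.16)²/33.16 + (27−33.16)²/33.16 + (16−13.26)²/13.26 + (36−19.89)²/19.89 + (14−26.53)²/26.53 = 20.6619
df = 4

test statistic = 20.662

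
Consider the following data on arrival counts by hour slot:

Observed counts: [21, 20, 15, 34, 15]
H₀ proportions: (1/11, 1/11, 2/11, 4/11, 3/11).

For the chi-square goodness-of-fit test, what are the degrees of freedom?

degrees of freedom = 4

df = k − 1 = 5 − 1 = 4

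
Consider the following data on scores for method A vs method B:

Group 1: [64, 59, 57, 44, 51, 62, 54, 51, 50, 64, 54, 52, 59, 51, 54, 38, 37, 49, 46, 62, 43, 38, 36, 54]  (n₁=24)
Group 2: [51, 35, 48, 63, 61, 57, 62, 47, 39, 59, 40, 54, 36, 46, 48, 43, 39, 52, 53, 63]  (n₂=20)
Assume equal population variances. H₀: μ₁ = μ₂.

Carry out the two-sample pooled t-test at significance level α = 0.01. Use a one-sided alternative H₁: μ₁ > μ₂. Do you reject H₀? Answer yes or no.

x̄₁=51.208, s₁=8.552, n₁=24
x̄₂=49.800, s₂=9.197, n₂=20
s_p² = [23·8.552² + 19·9.197²]/42 = 78.3133
SE = √(s_p²·(1/24+1/20)) = 2.6793
t = (51.208−49.800)/2.6793 = 0.5256
df = 42
p-value (one-sided, H₁ greater) = 0.30095
At α=0.01: p ≥ α → fail to reject H₀

reject H₀: no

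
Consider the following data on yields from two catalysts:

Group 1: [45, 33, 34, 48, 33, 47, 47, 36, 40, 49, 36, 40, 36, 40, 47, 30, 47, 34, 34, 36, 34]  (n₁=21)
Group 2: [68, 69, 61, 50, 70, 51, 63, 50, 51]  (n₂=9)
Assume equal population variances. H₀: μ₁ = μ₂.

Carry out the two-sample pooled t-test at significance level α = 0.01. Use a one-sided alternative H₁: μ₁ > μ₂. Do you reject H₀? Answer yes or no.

reject H₀: no

x̄₁=39.333, s₁=6.175, n₁=21
x̄₂=59.222, s₂=8.743, n₂=9
s_p² = [20·6.175² + 8·8.743²]/28 = 49.0794
SE = √(s_p²·(1/21+1/9)) = 2.7911
t = (39.333−59.222)/2.7911 = -7.1258
df = 28
p-value (one-sided, H₁ greater) = 1.00000
At α=0.01: p ≥ α → fail to reject H₀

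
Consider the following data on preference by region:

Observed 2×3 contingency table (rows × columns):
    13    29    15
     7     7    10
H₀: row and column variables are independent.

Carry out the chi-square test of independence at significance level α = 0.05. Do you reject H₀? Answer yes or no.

reject H₀: no

Row totals [57, 24], col totals [20, 36, 25], n=81
χ² = (13−14.07)²/14.07 + (29−25.33)²/25.33 + (15−17.59)²/17.59 + (7−5.93)²/5.93 + (7−10.67)²/10.67 + (10−7.41)²/7.41 = 3.3572
df = 2
p-value (upper-tail) = 0.18663
At α=0.05: p ≥ α → fail to reject H₀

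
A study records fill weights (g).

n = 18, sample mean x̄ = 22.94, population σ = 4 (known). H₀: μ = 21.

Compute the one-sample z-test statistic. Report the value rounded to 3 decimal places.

SE = σ/√n = 4/√18 = 0.9428
z = (x̄−μ₀)/SE = (22.94−21)/0.9428 = 2.0577

test statistic = 2.058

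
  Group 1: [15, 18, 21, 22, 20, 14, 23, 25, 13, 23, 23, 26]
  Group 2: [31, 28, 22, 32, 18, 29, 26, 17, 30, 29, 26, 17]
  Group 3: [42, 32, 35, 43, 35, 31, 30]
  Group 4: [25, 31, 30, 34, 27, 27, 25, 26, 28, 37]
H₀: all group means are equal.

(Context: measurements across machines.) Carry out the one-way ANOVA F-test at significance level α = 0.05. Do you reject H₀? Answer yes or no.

reject H₀: yes

Group means [20.25, 25.42, 35.43, 29.00], grand mean 26.488
SSB = Σnᵢ(x̄ᵢ−x̄)² = 1103.363; SSW = ΣΣ(x−x̄ᵢ)² = 848.881
MSB = 1103.363/3 = 367.7877; MSW = 848.881/37 = 22.9427
F = MSB/MSW = 16.0307
df = (3, 37)
p-value (upper-tail) = 0.00000
At α=0.05: p < α → reject H₀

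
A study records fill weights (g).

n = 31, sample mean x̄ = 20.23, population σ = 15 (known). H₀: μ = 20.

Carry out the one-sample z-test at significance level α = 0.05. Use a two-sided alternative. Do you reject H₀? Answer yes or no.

SE = σ/√n = 15/√31 = 2.6941
z = (x̄−μ₀)/SE = (20.23−20)/2.6941 = 0.0854
p-value (two-sided) = 0.93197
At α=0.05: p ≥ α → fail to reject H₀

reject H₀: no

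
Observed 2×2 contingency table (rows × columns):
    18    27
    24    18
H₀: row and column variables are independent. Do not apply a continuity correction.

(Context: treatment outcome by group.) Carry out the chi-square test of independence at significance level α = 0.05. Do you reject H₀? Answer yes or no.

Row totals [45, 42], col totals [42, 45], n=87
χ² = (18−21.72)²/21.72 + (27−23.28)²/23.28 + (24−20.28)²/20.28 + (18−21.72)²/21.72 = 2.5567
df = 1
p-value (upper-tail) = 0.10983
At α=0.05: p ≥ α → fail to reject H₀

reject H₀: no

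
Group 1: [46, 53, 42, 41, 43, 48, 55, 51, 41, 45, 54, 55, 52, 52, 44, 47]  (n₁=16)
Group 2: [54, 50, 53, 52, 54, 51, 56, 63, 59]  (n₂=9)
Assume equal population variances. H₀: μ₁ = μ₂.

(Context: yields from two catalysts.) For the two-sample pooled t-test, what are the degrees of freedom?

degrees of freedom = 23

df = n₁ + n₂ − 2 = 16 + 9 − 2 = 23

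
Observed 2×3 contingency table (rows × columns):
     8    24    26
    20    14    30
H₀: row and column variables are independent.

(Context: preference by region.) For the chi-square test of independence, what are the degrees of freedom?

df = (r−1)(c−1) = (2−1)·(3−1) = 2

degrees of freedom = 2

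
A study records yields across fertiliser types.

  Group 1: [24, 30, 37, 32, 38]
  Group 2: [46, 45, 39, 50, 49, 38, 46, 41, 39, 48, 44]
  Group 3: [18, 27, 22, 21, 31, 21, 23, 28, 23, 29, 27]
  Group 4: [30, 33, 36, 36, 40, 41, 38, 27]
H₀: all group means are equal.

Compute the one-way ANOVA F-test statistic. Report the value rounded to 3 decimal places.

test statistic = 34.400

Group means [32.20, 44.09, 24.55, 35.12], grand mean 34.200
SSB = Σnᵢ(x̄ᵢ−x̄)² = 2128.289; SSW = ΣΣ(x−x̄ᵢ)² = 639.311
MSB = 2128.289/3 = 709.4295; MSW = 639.311/31 = 20.6229
F = MSB/MSW = 34.4000
df = (3, 31)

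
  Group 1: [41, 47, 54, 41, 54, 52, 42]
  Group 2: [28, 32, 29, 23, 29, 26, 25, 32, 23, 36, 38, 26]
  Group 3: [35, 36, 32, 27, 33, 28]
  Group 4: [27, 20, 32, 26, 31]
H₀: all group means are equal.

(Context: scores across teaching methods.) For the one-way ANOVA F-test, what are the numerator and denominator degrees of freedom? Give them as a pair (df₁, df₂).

degrees of freedom = [3, 26]

k = 4 groups, N = 30 total
df = (k−1, N−k) = (4−1, 30−4) = (3, 26)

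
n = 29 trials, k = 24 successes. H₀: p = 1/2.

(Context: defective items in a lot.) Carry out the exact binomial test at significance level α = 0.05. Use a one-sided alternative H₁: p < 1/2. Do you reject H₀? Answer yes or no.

Exact binomial: n=29, k=24, p₀=1/2=0.5000
P(X≤24) from Σ C(n,i)·p₀^i·(1−p₀)^(n−i)
p-value (one-sided, H₁ less) = 0.99995
At α=0.05: p ≥ α → fail to reject H₀

reject H₀: no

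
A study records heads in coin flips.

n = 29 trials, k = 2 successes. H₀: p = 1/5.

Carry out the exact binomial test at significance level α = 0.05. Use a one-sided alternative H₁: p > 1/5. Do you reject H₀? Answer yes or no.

reject H₀: no

Exact binomial: n=29, k=2, p₀=1/5=0.2000
P(X≥2) from Σ C(n,i)·p₀^i·(1−p₀)^(n−i)
p-value (one-sided, H₁ greater) = 0.98723
At α=0.05: p ≥ α → fail to reject H₀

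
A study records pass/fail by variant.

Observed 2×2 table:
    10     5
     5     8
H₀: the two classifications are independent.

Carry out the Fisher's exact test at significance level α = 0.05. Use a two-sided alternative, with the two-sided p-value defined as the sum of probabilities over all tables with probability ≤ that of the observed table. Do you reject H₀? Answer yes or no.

Margins: r₁=15, r₂=13, c₁=15, c₂=13, n=28
p_obs = C(15,10)·C(13,5)/C(28,15); sum pmf over tables with pmf ≤ p_obs
p-value (two-sided) = 0.25451
At α=0.05: p ≥ α → fail to reject H₀

reject H₀: no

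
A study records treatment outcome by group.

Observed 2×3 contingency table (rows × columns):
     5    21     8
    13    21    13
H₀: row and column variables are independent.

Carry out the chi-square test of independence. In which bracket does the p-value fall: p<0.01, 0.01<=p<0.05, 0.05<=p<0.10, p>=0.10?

p-value bracket: p>=0.10

Row totals [34, 47], col totals [18, 42, 21], n=81
χ² = (5−7.56)²/7.56 + (21−17.63)²/17.63 + (8−8.81)²/8.81 + (13−10.44)²/10.44 + (21−24.37)²/24.37 + (13−12.19)²/12.19 = 2.7299
df = 2
p-value (upper-tail) = 0.25539
→ bracket: p>=0.10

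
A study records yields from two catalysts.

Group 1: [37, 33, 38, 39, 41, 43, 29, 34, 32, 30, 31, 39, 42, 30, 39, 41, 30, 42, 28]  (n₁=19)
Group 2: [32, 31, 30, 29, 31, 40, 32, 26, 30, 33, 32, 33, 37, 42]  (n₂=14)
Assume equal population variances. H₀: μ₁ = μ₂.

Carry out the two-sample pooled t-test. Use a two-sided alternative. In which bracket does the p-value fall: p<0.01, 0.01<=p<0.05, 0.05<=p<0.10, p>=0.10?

p-value bracket: 0.05<=p<0.10

x̄₁=35.684, s₁=5.143, n₁=19
x̄₂=32.714, s₂=4.286, n₂=14
s_p² = [18·5.143² + 13·4.286²]/31 = 23.0633
SE = √(s_p²·(1/19+1/14)) = 1.6915
t = (35.684−32.714)/1.6915 = 1.7558
df = 31
p-value (two-sided) = 0.08900
→ bracket: 0.05<=p<0.10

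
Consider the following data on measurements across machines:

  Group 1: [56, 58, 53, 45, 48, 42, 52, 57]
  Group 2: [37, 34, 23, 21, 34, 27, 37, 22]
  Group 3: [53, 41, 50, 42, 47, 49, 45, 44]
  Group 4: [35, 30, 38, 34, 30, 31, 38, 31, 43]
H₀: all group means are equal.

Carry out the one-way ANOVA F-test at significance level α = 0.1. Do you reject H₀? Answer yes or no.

reject H₀: yes

Group means [51.38, 29.38, 46.38, 34.44], grand mean 40.212
SSB = Σnᵢ(x̄ᵢ−x̄)² = 2539.668; SSW = ΣΣ(x−x̄ᵢ)² = 851.847
MSB = 2539.668/3 = 846.5560; MSW = 851.847/29 = 29.3740
F = MSB/MSW = 28.8199
df = (3, 29)
p-value (upper-tail) = 0.00000
At α=0.1: p < α → reject H₀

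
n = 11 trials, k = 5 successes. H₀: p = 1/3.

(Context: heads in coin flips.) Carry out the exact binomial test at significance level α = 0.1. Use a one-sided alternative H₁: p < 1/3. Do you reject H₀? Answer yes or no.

Exact binomial: n=11, k=5, p₀=1/3=0.3333
P(X≤5) from Σ C(n,i)·p₀^i·(1−p₀)^(n−i)
p-value (one-sided, H₁ less) = 0.87791
At α=0.1: p ≥ α → fail to reject H₀

reject H₀: no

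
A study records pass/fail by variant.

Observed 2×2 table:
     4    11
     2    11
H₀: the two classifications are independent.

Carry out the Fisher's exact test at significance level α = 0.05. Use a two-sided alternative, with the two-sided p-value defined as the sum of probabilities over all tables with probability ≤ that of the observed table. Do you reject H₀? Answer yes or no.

reject H₀: no

Margins: r₁=15, r₂=13, c₁=6, c₂=22, n=28
p_obs = C(15,4)·C(13,2)/C(28,6); sum pmf over tables with pmf ≤ p_obs
p-value (two-sided) = 0.65459
At α=0.05: p ≥ α → fail to reject H₀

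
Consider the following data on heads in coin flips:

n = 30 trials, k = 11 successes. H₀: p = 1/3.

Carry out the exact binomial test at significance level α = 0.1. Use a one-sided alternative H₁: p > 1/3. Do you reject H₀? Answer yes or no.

Exact binomial: n=30, k=11, p₀=1/3=0.3333
P(X≥11) from Σ C(n,i)·p₀^i·(1−p₀)^(n−i)
p-value (one-sided, H₁ greater) = 0.41524
At α=0.1: p ≥ α → fail to reject H₀

reject H₀: no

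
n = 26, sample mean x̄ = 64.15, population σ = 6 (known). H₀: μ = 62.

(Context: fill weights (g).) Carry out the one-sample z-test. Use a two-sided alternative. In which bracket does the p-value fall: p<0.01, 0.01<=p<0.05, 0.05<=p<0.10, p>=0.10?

SE = σ/√n = 6/√26 = 1.1767
z = (x̄−μ₀)/SE = (64.15−62)/1.1767 = 1.8271
p-value (two-sided) = 0.06768
→ bracket: 0.05<=p<0.10

p-value bracket: 0.05<=p<0.10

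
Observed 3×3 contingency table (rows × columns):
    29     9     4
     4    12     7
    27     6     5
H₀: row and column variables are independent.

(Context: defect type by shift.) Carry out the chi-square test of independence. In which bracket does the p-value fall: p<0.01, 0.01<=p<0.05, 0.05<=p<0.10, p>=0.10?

p-value bracket: p<0.01

Row totals [42, 23, 38], col totals [60, 27, 16], n=103
χ² = (29−24.47)²/24.47 + (9−11.01)²/11.01 + (4−6.52)²/6.52 + (4−13.40)²/13.40 + (12−6.03)²/6.03 + (7−3.57)²/3.57 + (27−22.14)²/22.14 + (6−9.96)²/9.96 + (5−5.90)²/5.90 = 20.7588
df = 4
p-value (upper-tail) = 0.00035
→ bracket: p<0.01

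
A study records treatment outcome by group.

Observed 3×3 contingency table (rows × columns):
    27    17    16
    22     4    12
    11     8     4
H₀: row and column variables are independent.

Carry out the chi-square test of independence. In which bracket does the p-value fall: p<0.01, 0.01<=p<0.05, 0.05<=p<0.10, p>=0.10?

Row totals [60, 38, 23], col totals [60, 29, 32], n=121
χ² = (27−29.75)²/29.75 + (17−14.38)²/14.38 + (16−15.87)²/15.87 + (22−18.84)²/18.84 + (4−9.11)²/9.11 + (12−10.05)²/10.05 + (11−11.40)²/11.40 + (8−5.51)²/5.51 + (4−6.08)²/6.08 = 6.3547
df = 4
p-value (upper-tail) = 0.17418
→ bracket: p>=0.10

p-value bracket: p>=0.10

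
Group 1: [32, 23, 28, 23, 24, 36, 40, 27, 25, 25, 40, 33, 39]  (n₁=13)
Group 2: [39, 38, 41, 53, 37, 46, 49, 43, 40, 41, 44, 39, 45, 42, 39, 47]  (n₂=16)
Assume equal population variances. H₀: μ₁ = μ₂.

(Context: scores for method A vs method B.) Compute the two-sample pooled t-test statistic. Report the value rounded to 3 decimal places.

x̄₁=30.385, s₁=6.615, n₁=13
x̄₂=42.688, s₂=4.408, n₂=16
s_p² = [12·6.615² + 15·4.408²]/27 = 30.2413
SE = √(s_p²·(1/13+1/16)) = 2.0534
t = (30.385−42.688)/2.0534 = -5.9916
df = 27

test statistic = -5.992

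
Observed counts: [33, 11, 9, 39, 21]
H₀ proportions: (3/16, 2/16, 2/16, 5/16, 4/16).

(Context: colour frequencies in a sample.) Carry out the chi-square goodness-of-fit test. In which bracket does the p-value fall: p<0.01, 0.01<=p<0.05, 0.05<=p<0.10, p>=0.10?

p-value bracket: 0.01<=p<0.05

n = 113; E_i = n·p_i = [21.19, 14.12, 14.12, 35.31, 28.25]
χ² = (33−21.19)²/21.19 + (11−14.12)²/14.12 + (9−14.12)²/14.12 + (39−35.31)²/35.31 + (21−28.25)²/28.25 = 11.3823
df = 4
p-value (upper-tail) = 0.02259
→ bracket: 0.01<=p<0.05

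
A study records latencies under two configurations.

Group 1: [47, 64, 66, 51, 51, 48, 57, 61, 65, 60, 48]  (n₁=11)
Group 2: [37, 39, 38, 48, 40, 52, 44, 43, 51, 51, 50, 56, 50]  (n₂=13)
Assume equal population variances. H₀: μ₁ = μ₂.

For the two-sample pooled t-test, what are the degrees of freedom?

df = n₁ + n₂ − 2 = 11 + 13 − 2 = 22

degrees of freedom = 22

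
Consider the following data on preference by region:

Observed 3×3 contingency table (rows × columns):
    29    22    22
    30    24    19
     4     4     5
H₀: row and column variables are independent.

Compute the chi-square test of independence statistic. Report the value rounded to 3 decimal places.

Row totals [73, 73, 13], col totals [63, 50, 46], n=159
χ² = (29−28.92)²/28.92 + (22−22.96)²/22.96 + (22−21.12)²/21.12 + (30−28.92)²/28.92 + (24−22.96)²/22.96 + (19−21.12)²/21.12 + (4−5.15)²/5.15 + (4−4.09)²/4.09 + (5−3.76)²/3.76 = 1.0441
df = 4

test statistic = 1.044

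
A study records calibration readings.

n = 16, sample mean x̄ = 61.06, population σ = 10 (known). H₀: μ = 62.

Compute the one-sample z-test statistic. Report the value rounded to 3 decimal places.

test statistic = -0.376

SE = σ/√n = 10/√16 = 2.5000
z = (x̄−μ₀)/SE = (61.06−62)/2.5000 = -0.3760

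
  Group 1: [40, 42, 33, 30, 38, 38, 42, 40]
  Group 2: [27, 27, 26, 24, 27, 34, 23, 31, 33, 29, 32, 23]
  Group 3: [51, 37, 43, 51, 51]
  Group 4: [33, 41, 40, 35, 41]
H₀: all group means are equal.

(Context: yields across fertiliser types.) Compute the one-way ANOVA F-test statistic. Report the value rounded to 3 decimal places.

test statistic = 23.320

Group means [37.88, 28.00, 46.60, 38.00], grand mean 35.400
SSB = Σnᵢ(x̄ᵢ−x̄)² = 1367.125; SSW = ΣΣ(x−x̄ᵢ)² = 508.075
MSB = 1367.125/3 = 455.7083; MSW = 508.075/26 = 19.5413
F = MSB/MSW = 23.3202
df = (3, 26)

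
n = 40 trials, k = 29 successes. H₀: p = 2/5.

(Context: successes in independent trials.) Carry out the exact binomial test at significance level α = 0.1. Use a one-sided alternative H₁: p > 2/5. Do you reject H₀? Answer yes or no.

Exact binomial: n=40, k=29, p₀=2/5=0.4000
P(X≥29) from Σ C(n,i)·p₀^i·(1−p₀)^(n−i)
p-value (one-sided, H₁ greater) = 0.00003
At α=0.1: p < α → reject H₀

reject H₀: yes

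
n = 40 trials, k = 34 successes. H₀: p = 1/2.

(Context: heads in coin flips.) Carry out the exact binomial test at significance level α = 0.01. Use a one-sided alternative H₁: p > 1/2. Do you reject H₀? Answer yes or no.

reject H₀: yes

Exact binomial: n=40, k=34, p₀=1/2=0.5000
P(X≥34) from Σ C(n,i)·p₀^i·(1−p₀)^(n−i)
p-value (one-sided, H₁ greater) = 0.00000
At α=0.01: p < α → reject H₀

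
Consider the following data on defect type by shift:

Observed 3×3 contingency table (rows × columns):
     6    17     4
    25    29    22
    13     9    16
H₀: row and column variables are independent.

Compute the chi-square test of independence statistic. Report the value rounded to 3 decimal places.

test statistic = 11.137

Row totals [27, 76, 38], col totals [44, 55, 42], n=141
χ² = (6−8.43)²/8.43 + (17−10.53)²/10.53 + (4−8.04)²/8.04 + (25−23.72)²/23.72 + (29−29.65)²/29.65 + (22−22.64)²/22.64 + (13−11.86)²/11.86 + (9−14.82)²/14.82 + (16−11.32)²/11.32 = 11.1370
df = 4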